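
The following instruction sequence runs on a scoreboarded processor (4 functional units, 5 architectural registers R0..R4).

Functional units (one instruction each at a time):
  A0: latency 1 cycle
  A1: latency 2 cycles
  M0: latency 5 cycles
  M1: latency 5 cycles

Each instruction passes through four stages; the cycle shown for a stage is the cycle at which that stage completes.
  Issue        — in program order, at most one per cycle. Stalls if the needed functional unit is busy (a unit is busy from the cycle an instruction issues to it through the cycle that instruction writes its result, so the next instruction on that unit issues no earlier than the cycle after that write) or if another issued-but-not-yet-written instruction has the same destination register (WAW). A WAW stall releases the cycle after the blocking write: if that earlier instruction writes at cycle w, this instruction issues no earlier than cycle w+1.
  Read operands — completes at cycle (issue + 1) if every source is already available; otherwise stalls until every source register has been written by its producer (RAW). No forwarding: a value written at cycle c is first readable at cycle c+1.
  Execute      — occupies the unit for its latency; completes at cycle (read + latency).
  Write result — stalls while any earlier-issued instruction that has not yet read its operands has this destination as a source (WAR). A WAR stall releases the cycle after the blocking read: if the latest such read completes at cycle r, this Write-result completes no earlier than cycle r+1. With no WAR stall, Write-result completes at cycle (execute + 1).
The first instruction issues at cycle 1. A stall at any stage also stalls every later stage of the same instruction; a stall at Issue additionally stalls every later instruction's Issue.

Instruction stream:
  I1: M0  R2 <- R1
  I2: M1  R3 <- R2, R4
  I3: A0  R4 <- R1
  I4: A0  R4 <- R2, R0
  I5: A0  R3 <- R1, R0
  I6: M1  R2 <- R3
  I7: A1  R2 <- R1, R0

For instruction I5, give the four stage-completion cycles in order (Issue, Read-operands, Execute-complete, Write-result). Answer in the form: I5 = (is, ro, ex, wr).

cycle 1: I1→M0
cycle 2: I1 RO · I2→M1
cycle 3: I3→A0
cycle 4: I3 RO
cycle 5: I3 EX
cycle 7: I1 EX
cycle 8: I1 WR R2
cycle 9: I2 RO
cycle 10: I3 WR R4
cycle 11: I4→A0
cycle 12: I4 RO
cycle 13: I4 EX
cycle 14: I2 EX · I4 WR R4
cycle 15: I2 WR R3
cycle 16: I5→A0
cycle 17: I5 RO · I6→M1
cycle 18: I5 EX
cycle 19: I5 WR R3
cycle 20: I6 RO
cycle 25: I6 EX
cycle 26: I6 WR R2
cycle 27: I7→A1
cycle 28: I7 RO
cycle 30: I7 EX
cycle 31: I7 WR R2

I5 = (16, 17, 18, 19)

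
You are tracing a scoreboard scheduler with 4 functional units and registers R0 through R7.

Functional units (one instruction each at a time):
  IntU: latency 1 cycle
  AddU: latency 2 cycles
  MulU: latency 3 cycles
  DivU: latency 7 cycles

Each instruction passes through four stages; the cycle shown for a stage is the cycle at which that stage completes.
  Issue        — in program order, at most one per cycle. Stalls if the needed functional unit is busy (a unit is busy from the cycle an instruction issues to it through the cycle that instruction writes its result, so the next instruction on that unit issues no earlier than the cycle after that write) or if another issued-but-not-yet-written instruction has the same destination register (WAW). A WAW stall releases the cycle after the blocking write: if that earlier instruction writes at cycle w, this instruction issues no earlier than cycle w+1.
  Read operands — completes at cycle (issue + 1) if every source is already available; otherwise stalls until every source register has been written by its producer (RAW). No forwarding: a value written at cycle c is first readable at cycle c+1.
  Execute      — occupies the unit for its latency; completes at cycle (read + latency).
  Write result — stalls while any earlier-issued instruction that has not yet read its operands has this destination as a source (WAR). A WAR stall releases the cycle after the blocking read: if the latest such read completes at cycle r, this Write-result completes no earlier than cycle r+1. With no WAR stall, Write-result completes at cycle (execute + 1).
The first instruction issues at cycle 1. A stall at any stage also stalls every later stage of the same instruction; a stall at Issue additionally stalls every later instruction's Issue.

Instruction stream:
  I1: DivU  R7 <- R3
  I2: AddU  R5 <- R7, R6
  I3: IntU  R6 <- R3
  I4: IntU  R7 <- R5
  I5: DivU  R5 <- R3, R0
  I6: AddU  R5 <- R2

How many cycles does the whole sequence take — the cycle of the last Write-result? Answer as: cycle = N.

cycle = 29

t=1  I1 dispatched to DivU
t=2  I1 operands ready; I2 dispatched to AddU
t=3  I3 dispatched to IntU
t=4  I3 operands ready
t=5  I3 complete
t=9  I1 complete
t=10  R7←I1
t=11  I2 operands ready
t=12  R6←I3
t=13  I2 complete; I4 dispatched to IntU
t=14  R5←I2
t=15  I4 operands ready; I5 dispatched to DivU
t=16  I4 complete; I5 operands ready
t=17  R7←I4
t=23  I5 complete
t=24  R5←I5
t=25  I6 dispatched to AddU
t=26  I6 operands ready
t=28  I6 complete
t=29  R5←I6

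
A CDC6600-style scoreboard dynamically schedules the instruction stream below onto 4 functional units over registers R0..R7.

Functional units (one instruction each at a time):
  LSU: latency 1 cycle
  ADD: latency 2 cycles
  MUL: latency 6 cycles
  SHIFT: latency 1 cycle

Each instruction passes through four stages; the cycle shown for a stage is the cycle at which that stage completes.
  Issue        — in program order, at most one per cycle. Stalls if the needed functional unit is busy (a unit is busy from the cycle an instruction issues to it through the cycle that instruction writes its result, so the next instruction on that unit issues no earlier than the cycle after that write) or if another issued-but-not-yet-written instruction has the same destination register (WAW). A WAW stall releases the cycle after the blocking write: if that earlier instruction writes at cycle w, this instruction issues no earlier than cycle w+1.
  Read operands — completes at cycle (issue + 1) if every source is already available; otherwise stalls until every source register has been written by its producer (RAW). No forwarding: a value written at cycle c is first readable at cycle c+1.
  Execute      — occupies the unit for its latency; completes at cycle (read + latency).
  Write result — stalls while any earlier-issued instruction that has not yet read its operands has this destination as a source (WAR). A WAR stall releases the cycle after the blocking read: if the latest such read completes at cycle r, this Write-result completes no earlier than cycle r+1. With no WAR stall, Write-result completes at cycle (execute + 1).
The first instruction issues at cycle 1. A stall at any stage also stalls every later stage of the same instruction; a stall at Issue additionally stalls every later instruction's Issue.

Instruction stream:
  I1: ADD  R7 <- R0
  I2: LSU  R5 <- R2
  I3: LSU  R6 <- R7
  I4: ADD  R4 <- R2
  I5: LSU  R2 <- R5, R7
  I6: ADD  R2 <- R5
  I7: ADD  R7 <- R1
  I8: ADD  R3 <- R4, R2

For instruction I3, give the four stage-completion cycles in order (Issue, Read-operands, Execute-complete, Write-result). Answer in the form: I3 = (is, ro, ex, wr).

I1: IS=1 RO=2 EX=4 WR=5
I2: IS=2 RO=3 EX=4 WR=5
I3: IS=6 RO=7 EX=8 WR=9  [struct: LSU busy until I2 writes@5]
I4: IS=7 RO=8 EX=10 WR=11
I5: IS=10 RO=11 EX=12 WR=13  [struct: LSU busy until I3 writes@9]
I6: IS=14 RO=15 EX=17 WR=18  [WAW R2: wait I5 write@13]
I7: IS=19 RO=20 EX=22 WR=23  [struct: ADD busy until I6 writes@18]
I8: IS=24 RO=25 EX=27 WR=28  [struct: ADD busy until I7 writes@23]

I3 = (6, 7, 8, 9)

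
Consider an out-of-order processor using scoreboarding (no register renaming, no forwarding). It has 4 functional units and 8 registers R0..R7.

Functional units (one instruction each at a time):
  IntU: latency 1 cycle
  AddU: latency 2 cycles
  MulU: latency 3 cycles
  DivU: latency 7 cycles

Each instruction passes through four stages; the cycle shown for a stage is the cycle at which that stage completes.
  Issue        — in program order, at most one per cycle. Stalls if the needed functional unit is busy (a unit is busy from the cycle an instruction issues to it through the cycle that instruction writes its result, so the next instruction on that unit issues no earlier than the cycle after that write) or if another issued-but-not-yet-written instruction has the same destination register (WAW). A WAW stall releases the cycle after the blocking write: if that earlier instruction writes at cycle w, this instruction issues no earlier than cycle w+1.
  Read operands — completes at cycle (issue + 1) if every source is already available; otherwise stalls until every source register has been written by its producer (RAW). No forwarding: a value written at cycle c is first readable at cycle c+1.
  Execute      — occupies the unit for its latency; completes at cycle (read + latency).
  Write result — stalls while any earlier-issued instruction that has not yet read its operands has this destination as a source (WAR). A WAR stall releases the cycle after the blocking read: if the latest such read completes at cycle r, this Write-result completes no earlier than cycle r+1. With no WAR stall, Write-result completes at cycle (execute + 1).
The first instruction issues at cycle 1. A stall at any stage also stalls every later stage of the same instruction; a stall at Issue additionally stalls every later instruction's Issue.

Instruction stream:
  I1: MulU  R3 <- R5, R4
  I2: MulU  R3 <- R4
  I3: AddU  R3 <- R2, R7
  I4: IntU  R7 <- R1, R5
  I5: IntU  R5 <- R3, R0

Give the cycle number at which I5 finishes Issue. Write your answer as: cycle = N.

cycle = 18

c1: issue I1 (MulU)
c2: I1 read-ops
c5: I1 finished on MulU
c6: I1→R3
c7: issue I2 (MulU)
c8: I2 read-ops
c11: I2 finished on MulU
c12: I2→R3
c13: issue I3 (AddU)
c14: I3 read-ops; issue I4 (IntU)
c15: I4 read-ops
c16: I3 finished on AddU; I4 finished on IntU
c17: I3→R3; I4→R7
c18: issue I5 (IntU)
c19: I5 read-ops
c20: I5 finished on IntU
c21: I5→R5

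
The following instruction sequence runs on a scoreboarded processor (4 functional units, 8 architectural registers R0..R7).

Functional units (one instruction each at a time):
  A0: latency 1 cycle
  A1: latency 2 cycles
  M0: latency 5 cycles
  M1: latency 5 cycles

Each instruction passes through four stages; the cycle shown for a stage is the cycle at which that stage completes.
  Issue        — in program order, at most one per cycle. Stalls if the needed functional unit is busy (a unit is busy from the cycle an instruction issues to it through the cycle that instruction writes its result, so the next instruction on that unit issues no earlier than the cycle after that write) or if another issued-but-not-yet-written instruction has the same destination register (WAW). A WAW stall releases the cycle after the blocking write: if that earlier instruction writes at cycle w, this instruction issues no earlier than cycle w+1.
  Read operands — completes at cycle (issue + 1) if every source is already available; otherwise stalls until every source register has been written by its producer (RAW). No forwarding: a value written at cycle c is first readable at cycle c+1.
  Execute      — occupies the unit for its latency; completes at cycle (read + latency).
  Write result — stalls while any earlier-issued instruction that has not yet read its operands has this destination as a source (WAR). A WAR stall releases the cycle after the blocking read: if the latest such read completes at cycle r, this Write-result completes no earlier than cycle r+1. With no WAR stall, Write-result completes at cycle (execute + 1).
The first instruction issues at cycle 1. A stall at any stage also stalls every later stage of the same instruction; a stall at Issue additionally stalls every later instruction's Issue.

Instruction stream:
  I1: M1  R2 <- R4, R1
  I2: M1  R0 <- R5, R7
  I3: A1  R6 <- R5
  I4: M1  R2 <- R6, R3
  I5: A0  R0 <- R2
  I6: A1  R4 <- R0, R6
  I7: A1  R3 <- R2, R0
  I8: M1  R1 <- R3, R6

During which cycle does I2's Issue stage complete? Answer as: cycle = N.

cycle = 9

c1: I1→M1
c2: I1 RO
c7: I1 EX
c8: I1 WR R2
c9: I2→M1
c10: I2 RO · I3→A1
c11: I3 RO
c13: I3 EX
c14: I3 WR R6
c15: I2 EX
c16: I2 WR R0
c17: I4→M1
c18: I4 RO · I5→A0
c19: I6→A1
c23: I4 EX
c24: I4 WR R2
c25: I5 RO
c26: I5 EX
c27: I5 WR R0
c28: I6 RO
c30: I6 EX
c31: I6 WR R4
c32: I7→A1
c33: I7 RO · I8→M1
c35: I7 EX
c36: I7 WR R3
c37: I8 RO
c42: I8 EX
c43: I8 WR R1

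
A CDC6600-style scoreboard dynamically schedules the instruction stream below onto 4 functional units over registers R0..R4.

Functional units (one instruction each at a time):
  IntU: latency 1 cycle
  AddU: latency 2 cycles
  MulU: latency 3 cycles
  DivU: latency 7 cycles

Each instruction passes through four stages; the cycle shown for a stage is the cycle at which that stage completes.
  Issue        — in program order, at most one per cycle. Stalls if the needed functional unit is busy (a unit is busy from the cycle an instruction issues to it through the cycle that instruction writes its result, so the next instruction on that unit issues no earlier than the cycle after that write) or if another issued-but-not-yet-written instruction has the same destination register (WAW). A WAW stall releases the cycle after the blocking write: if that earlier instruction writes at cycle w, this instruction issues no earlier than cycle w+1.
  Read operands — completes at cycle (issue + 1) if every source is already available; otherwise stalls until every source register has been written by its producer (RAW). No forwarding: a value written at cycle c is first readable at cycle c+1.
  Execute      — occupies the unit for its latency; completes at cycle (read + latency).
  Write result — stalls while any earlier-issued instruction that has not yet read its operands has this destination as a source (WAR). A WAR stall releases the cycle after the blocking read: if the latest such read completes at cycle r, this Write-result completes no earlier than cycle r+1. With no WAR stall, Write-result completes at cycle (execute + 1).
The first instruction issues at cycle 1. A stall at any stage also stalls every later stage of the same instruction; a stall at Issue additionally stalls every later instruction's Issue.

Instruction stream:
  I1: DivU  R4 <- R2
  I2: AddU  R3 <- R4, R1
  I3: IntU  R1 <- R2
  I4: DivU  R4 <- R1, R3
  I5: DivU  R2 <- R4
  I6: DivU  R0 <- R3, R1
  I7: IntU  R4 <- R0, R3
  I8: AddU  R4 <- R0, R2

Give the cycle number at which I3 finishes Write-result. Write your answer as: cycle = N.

cycle = 12

[I1] 1/2/9/10
[I2] 2/11/13/14  (RAW R4: wait I1 write@10)
[I3] 3/4/5/12  (WAR R1: wait I2 read@11)
[I4] 11/15/22/23  (struct: DivU busy until I1 writes@10; RAW R3: wait I2 write@14)
[I5] 24/25/32/33  (struct: DivU busy until I4 writes@23)
[I6] 34/35/42/43  (struct: DivU busy until I5 writes@33)
[I7] 35/44/45/46  (RAW R0: wait I6 write@43)
[I8] 47/48/50/51  (WAW R4: wait I7 write@46)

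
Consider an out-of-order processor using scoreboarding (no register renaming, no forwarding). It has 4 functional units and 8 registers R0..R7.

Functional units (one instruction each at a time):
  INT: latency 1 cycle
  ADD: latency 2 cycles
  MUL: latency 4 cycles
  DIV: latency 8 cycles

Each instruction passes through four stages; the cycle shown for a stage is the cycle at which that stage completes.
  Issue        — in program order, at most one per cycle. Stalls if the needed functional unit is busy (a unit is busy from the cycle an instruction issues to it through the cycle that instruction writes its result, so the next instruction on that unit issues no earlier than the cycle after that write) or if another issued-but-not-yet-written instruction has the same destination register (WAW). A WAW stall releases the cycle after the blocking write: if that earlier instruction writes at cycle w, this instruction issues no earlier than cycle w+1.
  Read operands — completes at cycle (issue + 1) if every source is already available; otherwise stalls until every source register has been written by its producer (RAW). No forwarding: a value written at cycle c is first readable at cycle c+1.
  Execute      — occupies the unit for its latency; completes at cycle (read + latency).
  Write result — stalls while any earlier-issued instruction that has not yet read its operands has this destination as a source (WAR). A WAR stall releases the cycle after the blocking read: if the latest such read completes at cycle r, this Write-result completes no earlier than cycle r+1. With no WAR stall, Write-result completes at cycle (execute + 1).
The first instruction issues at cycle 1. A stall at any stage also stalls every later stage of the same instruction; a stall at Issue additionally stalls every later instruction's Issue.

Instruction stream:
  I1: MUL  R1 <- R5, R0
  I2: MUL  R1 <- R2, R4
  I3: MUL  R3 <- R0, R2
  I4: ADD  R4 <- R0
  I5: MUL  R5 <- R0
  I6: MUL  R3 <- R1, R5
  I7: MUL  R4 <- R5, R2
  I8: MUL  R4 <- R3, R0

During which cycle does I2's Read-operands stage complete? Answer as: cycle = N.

cycle = 9

I1: IS=1 RO=2 EX=6 WR=7
I2: IS=8 RO=9 EX=13 WR=14  [struct: MUL busy until I1 writes@7]
I3: IS=15 RO=16 EX=20 WR=21  [struct: MUL busy until I2 writes@14]
I4: IS=16 RO=17 EX=19 WR=20
I5: IS=22 RO=23 EX=27 WR=28  [struct: MUL busy until I3 writes@21]
I6: IS=29 RO=30 EX=34 WR=35  [struct: MUL busy until I5 writes@28]
I7: IS=36 RO=37 EX=41 WR=42  [struct: MUL busy until I6 writes@35]
I8: IS=43 RO=44 EX=48 WR=49  [struct: MUL busy until I7 writes@42]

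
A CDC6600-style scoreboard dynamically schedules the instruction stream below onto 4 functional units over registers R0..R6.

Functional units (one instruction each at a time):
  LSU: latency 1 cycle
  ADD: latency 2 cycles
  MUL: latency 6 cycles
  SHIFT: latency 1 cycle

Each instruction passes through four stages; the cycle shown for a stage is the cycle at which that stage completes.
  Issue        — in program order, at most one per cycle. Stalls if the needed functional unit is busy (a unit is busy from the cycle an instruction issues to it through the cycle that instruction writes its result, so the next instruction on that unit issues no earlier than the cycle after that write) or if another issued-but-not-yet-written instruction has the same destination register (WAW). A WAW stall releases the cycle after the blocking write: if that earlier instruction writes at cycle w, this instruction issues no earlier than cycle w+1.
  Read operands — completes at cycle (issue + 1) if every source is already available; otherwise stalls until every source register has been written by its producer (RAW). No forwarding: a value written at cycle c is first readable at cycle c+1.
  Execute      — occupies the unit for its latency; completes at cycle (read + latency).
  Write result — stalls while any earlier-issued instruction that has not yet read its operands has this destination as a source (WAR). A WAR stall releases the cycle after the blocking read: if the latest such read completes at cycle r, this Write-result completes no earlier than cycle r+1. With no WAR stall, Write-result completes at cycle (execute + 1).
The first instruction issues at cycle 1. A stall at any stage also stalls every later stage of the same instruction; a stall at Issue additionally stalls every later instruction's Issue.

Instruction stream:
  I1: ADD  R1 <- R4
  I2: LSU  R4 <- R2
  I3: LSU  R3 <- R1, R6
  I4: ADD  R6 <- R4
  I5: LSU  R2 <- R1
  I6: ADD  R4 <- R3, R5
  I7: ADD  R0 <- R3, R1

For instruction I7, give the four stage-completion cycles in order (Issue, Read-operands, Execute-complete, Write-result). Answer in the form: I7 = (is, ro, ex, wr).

I7 = (17, 18, 20, 21)

t=1  I1 dispatched to ADD
t=2  I1 operands ready · I2 dispatched to LSU
t=3  I2 operands ready
t=4  I1 complete · I2 complete
t=5  R1←I1 · R4←I2
t=6  I3 dispatched to LSU
t=7  I3 operands ready · I4 dispatched to ADD
t=8  I3 complete · I4 operands ready
t=9  R3←I3
t=10  I4 complete · I5 dispatched to LSU
t=11  R6←I4 · I5 operands ready
t=12  I5 complete · I6 dispatched to ADD
t=13  R2←I5 · I6 operands ready
t=15  I6 complete
t=16  R4←I6
t=17  I7 dispatched to ADD
t=18  I7 operands ready
t=20  I7 complete
t=21  R0←I7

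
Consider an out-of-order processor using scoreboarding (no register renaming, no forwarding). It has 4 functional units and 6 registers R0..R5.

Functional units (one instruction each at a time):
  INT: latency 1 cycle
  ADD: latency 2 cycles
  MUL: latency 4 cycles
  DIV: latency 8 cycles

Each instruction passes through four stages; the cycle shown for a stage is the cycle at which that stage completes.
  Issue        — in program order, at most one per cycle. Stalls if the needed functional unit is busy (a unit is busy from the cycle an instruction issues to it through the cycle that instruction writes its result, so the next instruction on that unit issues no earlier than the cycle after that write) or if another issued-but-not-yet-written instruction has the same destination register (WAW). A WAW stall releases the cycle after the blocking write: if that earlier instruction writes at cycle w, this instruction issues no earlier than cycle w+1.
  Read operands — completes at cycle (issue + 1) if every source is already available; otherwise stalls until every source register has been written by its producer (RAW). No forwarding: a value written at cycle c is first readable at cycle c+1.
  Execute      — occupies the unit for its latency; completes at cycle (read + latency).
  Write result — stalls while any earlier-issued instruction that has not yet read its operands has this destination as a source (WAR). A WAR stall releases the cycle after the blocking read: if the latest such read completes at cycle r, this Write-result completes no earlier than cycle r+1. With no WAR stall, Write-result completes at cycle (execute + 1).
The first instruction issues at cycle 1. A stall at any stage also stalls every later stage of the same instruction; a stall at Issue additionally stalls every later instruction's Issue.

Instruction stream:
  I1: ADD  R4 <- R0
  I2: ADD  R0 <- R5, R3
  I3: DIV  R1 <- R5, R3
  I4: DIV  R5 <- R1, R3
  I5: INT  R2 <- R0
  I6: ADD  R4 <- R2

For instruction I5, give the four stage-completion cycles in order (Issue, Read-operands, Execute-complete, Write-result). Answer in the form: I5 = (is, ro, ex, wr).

I5 = (19, 20, 21, 22)

t=1  I1→ADD
t=2  I1 RO
t=4  I1 EX
t=5  I1 WR R4
t=6  I2→ADD
t=7  I2 RO; I3→DIV
t=8  I3 RO
t=9  I2 EX
t=10  I2 WR R0
t=16  I3 EX
t=17  I3 WR R1
t=18  I4→DIV
t=19  I4 RO; I5→INT
t=20  I5 RO; I6→ADD
t=21  I5 EX
t=22  I5 WR R2
t=23  I6 RO
t=25  I6 EX
t=26  I6 WR R4
t=27  I4 EX
t=28  I4 WR R5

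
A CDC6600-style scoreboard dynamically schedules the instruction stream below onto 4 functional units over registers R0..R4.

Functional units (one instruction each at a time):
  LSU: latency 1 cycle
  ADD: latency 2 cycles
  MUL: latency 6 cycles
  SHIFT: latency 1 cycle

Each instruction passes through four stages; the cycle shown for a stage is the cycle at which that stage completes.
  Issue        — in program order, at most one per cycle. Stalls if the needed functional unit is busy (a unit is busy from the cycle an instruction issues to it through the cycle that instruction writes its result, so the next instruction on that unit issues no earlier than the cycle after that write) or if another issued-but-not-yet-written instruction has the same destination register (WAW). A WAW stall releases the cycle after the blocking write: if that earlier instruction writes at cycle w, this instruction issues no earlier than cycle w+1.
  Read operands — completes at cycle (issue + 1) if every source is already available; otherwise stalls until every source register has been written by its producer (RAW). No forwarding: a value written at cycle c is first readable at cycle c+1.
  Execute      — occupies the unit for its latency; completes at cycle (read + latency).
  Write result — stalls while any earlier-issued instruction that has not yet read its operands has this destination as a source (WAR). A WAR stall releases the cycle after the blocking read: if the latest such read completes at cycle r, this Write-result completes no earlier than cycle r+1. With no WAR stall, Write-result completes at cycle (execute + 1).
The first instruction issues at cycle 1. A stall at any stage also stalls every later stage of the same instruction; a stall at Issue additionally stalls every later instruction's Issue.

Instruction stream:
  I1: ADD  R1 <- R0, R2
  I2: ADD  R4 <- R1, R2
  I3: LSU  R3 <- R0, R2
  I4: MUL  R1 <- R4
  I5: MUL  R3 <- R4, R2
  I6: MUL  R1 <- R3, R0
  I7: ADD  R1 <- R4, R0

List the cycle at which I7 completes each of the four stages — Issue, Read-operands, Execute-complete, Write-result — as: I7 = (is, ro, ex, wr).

[I1] 1/2/4/5
[I2] 6/7/9/10  (struct: ADD busy until I1 writes@5)
[I3] 7/8/9/10
[I4] 8/11/17/18  (RAW R4: wait I2 write@10)
[I5] 19/20/26/27  (struct: MUL busy until I4 writes@18)
[I6] 28/29/35/36  (struct: MUL busy until I5 writes@27)
[I7] 37/38/40/41  (WAW R1: wait I6 write@36)

I7 = (37, 38, 40, 41)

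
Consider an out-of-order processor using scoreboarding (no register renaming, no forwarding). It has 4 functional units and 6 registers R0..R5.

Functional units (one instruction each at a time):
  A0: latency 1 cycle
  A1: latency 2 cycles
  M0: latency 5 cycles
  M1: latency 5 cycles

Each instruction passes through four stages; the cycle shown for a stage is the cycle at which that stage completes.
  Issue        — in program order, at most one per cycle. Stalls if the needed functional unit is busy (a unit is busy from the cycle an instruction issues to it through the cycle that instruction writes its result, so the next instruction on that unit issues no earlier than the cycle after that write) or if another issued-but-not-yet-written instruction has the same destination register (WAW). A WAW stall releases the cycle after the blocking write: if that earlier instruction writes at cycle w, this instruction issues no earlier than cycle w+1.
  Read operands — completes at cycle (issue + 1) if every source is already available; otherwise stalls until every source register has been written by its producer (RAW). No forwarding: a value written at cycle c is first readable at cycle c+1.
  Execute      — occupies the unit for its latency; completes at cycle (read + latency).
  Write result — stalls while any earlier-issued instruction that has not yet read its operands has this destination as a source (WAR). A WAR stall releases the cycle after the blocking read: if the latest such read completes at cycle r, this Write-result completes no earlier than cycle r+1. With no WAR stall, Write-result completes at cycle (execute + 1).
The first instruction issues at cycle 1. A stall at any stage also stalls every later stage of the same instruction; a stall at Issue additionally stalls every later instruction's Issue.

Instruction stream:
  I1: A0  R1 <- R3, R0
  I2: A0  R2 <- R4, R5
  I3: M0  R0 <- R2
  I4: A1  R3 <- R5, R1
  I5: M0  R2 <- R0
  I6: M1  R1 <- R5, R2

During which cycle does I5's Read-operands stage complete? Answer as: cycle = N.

I1  is:1  ro:2  ex:3  wr:4
I2  is:5  ro:6  ex:7  wr:8  — struct: A0 busy until I1 writes@4
I3  is:6  ro:9  ex:14  wr:15  — RAW R2: wait I2 write@8
I4  is:7  ro:8  ex:10  wr:11
I5  is:16  ro:17  ex:22  wr:23  — struct: M0 busy until I3 writes@15
I6  is:17  ro:24  ex:29  wr:30  — RAW R2: wait I5 write@23

cycle = 17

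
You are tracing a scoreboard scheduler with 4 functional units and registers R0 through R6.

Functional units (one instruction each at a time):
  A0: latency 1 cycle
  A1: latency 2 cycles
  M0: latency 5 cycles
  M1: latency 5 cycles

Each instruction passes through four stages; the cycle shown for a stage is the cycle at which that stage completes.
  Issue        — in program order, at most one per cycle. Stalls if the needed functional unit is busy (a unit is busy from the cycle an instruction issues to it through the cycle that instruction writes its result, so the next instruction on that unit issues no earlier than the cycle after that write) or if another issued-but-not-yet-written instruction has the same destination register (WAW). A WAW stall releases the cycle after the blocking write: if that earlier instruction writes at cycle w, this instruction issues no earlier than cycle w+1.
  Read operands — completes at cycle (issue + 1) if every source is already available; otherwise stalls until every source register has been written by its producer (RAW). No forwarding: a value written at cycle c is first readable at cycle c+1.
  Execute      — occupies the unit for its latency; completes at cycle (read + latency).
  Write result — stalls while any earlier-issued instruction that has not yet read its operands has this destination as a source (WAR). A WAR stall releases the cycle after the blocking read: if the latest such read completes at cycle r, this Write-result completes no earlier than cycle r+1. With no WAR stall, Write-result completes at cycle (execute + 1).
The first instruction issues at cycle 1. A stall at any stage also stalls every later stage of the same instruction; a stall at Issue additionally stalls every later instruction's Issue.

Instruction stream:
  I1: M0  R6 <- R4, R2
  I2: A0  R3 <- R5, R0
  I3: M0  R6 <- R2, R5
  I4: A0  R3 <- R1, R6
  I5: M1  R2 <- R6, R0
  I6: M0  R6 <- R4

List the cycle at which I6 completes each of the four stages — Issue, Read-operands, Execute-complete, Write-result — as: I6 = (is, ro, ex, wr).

[1] issue I1 (M0)
[2] I1 read-ops · issue I2 (A0)
[3] I2 read-ops
[4] I2 finished on A0
[5] I2→R3
[7] I1 finished on M0
[8] I1→R6
[9] issue I3 (M0)
[10] I3 read-ops · issue I4 (A0)
[11] issue I5 (M1)
[15] I3 finished on M0
[16] I3→R6
[17] I4 read-ops · I5 read-ops · issue I6 (M0)
[18] I4 finished on A0 · I6 read-ops
[19] I4→R3
[22] I5 finished on M1
[23] I5→R2 · I6 finished on M0
[24] I6→R6

I6 = (17, 18, 23, 24)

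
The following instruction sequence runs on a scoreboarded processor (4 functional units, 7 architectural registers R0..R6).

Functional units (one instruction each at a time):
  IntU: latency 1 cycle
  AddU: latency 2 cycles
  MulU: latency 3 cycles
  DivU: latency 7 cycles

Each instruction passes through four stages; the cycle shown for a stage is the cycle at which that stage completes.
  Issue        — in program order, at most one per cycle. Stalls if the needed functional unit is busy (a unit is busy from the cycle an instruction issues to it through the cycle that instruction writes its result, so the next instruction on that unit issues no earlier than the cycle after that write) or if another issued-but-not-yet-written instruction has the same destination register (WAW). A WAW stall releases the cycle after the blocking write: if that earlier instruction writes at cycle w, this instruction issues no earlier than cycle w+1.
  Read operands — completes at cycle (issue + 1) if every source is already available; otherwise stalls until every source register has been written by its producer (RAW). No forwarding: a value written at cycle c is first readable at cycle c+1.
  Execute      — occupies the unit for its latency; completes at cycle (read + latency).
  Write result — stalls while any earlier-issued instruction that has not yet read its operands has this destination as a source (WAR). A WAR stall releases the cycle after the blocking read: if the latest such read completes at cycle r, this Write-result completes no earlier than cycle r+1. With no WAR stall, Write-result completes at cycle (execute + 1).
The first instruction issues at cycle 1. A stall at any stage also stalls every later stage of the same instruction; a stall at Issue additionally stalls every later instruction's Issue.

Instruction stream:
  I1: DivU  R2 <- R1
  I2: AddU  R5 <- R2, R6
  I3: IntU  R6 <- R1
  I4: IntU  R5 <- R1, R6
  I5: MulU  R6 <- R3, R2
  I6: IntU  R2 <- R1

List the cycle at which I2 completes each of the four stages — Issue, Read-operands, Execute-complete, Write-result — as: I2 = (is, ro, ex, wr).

t=1  issue I1 (DivU)
t=2  I1 read-ops, issue I2 (AddU)
t=3  issue I3 (IntU)
t=4  I3 read-ops
t=5  I3 finished on IntU
t=9  I1 finished on DivU
t=10  I1→R2
t=11  I2 read-ops
t=12  I3→R6
t=13  I2 finished on AddU
t=14  I2→R5
t=15  issue I4 (IntU)
t=16  I4 read-ops, issue I5 (MulU)
t=17  I4 finished on IntU, I5 read-ops
t=18  I4→R5
t=19  issue I6 (IntU)
t=20  I5 finished on MulU, I6 read-ops
t=21  I5→R6, I6 finished on IntU
t=22  I6→R2

I2 = (2, 11, 13, 14)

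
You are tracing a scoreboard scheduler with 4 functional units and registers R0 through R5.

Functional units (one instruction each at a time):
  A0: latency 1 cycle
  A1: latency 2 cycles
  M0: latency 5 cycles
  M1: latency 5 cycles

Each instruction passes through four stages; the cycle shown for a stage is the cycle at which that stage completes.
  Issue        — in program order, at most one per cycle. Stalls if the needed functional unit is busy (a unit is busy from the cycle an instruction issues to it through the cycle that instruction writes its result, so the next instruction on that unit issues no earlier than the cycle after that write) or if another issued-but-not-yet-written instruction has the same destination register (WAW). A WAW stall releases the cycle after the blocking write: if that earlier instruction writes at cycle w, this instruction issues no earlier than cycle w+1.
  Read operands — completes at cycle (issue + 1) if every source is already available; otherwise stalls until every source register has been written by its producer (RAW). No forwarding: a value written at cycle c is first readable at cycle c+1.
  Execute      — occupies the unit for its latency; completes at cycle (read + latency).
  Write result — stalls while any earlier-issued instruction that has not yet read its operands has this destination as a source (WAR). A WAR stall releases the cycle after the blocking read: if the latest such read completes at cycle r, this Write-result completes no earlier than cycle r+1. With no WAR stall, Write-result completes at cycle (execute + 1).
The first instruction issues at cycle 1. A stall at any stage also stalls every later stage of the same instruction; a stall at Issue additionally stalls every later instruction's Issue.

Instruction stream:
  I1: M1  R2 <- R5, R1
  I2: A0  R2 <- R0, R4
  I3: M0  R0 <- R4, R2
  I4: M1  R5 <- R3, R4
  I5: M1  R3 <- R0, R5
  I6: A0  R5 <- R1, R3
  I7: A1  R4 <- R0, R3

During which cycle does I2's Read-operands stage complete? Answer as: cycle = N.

  I1 | 1 | 2 | 7 | 8
  I2 | 9 | 10 | 11 | 12   WAW R2: wait I1 write@8
  I3 | 10 | 13 | 18 | 19   RAW R2: wait I2 write@12
  I4 | 11 | 12 | 17 | 18
  I5 | 19 | 20 | 25 | 26   struct: M1 busy until I4 writes@18
  I6 | 20 | 27 | 28 | 29   RAW R3: wait I5 write@26
  I7 | 21 | 27 | 29 | 30   RAW R3: wait I5 write@26

cycle = 10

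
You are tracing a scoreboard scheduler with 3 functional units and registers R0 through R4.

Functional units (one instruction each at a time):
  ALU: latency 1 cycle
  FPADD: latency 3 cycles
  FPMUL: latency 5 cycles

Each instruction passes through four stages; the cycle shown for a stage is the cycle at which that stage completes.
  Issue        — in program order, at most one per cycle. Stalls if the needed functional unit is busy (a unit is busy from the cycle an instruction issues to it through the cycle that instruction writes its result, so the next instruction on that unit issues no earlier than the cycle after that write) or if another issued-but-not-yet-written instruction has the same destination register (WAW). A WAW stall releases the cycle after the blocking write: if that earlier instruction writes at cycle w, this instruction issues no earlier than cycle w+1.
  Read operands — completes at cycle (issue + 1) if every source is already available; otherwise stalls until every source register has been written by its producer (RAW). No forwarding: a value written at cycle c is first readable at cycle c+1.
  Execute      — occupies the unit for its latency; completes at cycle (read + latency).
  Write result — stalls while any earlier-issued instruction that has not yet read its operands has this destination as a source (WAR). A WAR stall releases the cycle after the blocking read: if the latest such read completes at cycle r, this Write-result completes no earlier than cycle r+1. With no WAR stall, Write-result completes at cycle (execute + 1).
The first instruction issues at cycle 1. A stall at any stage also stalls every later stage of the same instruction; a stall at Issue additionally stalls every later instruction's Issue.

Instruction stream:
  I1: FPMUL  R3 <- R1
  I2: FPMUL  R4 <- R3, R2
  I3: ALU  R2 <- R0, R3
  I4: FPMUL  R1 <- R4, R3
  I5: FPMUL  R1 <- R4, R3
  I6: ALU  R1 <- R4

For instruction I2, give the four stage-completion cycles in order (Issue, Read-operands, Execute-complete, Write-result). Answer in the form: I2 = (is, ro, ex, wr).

c1: I1→FPMUL
c2: I1 RO
c7: I1 EX
c8: I1 WR R3
c9: I2→FPMUL
c10: I2 RO, I3→ALU
c11: I3 RO
c12: I3 EX
c13: I3 WR R2
c15: I2 EX
c16: I2 WR R4
c17: I4→FPMUL
c18: I4 RO
c23: I4 EX
c24: I4 WR R1
c25: I5→FPMUL
c26: I5 RO
c31: I5 EX
c32: I5 WR R1
c33: I6→ALU
c34: I6 RO
c35: I6 EX
c36: I6 WR R1

I2 = (9, 10, 15, 16)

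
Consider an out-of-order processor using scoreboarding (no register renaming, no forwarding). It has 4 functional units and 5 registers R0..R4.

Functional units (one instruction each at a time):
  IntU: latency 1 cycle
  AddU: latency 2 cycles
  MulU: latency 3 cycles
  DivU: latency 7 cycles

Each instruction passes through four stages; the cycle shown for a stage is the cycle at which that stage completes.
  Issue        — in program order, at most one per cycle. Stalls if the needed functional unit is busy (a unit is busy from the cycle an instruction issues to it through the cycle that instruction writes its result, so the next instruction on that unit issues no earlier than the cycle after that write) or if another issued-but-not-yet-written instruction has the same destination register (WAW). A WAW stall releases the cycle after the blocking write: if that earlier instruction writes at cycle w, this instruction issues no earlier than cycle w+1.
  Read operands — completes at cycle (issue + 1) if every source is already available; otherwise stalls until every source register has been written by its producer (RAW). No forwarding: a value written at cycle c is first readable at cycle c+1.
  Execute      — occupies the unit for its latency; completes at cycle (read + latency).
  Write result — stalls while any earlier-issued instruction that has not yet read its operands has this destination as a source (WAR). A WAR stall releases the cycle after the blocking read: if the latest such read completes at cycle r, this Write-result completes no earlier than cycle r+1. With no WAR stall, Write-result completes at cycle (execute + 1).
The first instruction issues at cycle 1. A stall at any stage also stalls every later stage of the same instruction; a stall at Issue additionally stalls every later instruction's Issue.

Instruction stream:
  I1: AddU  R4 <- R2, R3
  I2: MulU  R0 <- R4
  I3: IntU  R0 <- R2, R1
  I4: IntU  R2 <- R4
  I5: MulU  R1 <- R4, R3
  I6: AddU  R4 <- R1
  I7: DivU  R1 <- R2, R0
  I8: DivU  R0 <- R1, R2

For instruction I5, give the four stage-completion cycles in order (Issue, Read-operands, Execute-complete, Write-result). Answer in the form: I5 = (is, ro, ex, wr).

I5 = (16, 17, 20, 21)

[1] I1→AddU
[2] I1 RO; I2→MulU
[4] I1 EX
[5] I1 WR R4
[6] I2 RO
[9] I2 EX
[10] I2 WR R0
[11] I3→IntU
[12] I3 RO
[13] I3 EX
[14] I3 WR R0
[15] I4→IntU
[16] I4 RO; I5→MulU
[17] I4 EX; I5 RO; I6→AddU
[18] I4 WR R2
[20] I5 EX
[21] I5 WR R1
[22] I6 RO; I7→DivU
[23] I7 RO
[24] I6 EX
[25] I6 WR R4
[30] I7 EX
[31] I7 WR R1
[32] I8→DivU
[33] I8 RO
[40] I8 EX
[41] I8 WR R0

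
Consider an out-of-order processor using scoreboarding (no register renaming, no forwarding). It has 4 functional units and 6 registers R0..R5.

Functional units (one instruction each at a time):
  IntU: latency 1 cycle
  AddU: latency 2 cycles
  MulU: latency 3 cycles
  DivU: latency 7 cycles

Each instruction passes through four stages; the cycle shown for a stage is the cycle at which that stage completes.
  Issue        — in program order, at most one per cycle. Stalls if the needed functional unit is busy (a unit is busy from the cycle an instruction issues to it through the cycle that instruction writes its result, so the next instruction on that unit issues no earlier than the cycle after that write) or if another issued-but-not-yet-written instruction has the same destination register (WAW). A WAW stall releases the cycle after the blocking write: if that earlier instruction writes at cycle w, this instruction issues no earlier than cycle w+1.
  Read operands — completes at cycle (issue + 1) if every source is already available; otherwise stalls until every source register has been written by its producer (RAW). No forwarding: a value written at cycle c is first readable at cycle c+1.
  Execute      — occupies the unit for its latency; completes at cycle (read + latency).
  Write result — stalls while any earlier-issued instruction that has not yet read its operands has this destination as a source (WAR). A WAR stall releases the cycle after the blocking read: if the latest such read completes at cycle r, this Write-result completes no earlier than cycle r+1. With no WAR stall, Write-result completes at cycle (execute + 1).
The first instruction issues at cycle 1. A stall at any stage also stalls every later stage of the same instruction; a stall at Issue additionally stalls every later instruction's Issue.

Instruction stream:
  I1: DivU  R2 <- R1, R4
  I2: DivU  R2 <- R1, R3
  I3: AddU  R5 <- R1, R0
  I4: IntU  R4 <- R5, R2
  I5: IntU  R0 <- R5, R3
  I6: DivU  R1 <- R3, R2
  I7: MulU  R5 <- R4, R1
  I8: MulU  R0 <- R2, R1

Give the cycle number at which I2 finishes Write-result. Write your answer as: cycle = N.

t=1  I1→DivU
t=2  I1 RO
t=9  I1 EX
t=10  I1 WR R2
t=11  I2→DivU
t=12  I2 RO | I3→AddU
t=13  I3 RO | I4→IntU
t=15  I3 EX
t=16  I3 WR R5
t=19  I2 EX
t=20  I2 WR R2
t=21  I4 RO
t=22  I4 EX
t=23  I4 WR R4
t=24  I5→IntU
t=25  I5 RO | I6→DivU
t=26  I5 EX | I6 RO | I7→MulU
t=27  I5 WR R0
t=33  I6 EX
t=34  I6 WR R1
t=35  I7 RO
t=38  I7 EX
t=39  I7 WR R5
t=40  I8→MulU
t=41  I8 RO
t=44  I8 EX
t=45  I8 WR R0

cycle = 20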